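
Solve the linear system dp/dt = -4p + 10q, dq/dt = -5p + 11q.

Coefficient matrix A = [[-4, 10], [-5, 11]].
Characteristic polynomial det(A - λI) = λ^2 - 7λ + 6 = 0.
Eigenvalues λ = 6, 1.
For λ=6: (A-λI) row 1 is [-10, 10], so an eigenvector is (-1, -1).
For λ=1: (A-λI) row 1 is [-5, 10], so an eigenvector is (2, 1).
General solution: K_1e^(6t)(-1,-1) + K_2e^(t)(2,1).

p(t) = -K_1e^(6t) + 2K_2e^(t), q(t) = -K_1e^(6t) + K_2e^(t)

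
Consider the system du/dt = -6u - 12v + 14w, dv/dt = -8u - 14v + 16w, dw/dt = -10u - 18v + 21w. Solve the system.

Coefficient matrix A = [[-6, -12, 14], [-8, -14, 16], [-10, -18, 21]].
det(A - λI) = 0 gives eigenvalues λ = -2, 2, 1.
For λ=-2: eigenvector (1,2,2).
For λ=2: eigenvector (2,1,2).
For λ=1: eigenvector (2,0,1).
General solution: c_1e^(-2t)(1,2,2) + c_2e^(2t)(2,1,2) + c_3e^(t)(2,0,1).

u(t) = c_1e^(-2t) + 2c_2e^(2t) + 2c_3e^(t), v(t) = 2c_1e^(-2t) + c_2e^(2t), w(t) = 2c_1e^(-2t) + 2c_2e^(2t) + c_3e^(t)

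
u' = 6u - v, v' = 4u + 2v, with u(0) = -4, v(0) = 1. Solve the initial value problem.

u(t) = -9te^(4t) - 4e^(4t), v(t) = -18te^(4t) + e^(4t)

Coefficient matrix A = [[6, -1], [4, 2]].
Characteristic polynomial det(A - λI) = λ^2 - 8λ + 16 = 0.
Single eigenvalue λ = 4 with algebraic multiplicity 2.
Eigenvector v = (1,2); generalized eigenvector w with (A-λI)w=v is (-1,-3).
General solution: e^(4t)[C_1·v + C_2·(t·v + w)].
Applying u(0)=-4, v(0)=1 gives C_1=-13, C_2=-9.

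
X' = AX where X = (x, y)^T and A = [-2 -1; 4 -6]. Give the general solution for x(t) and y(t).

Coefficient matrix A = [[-2, -1], [4, -6]].
Characteristic polynomial det(A - λI) = λ^2 + 8λ + 16 = 0.
Single eigenvalue λ = -4 with algebraic multiplicity 2.
Eigenvector v = (1,2); generalized eigenvector w with (A-λI)w=v is (2,3).
General solution: e^(-4t)[c_1·v + c_2·(t·v + w)].

x(t) = c_1e^(-4t) + c_2te^(-4t) + 2c_2e^(-4t), y(t) = 2c_1e^(-4t) + 2c_2te^(-4t) + 3c_2e^(-4t)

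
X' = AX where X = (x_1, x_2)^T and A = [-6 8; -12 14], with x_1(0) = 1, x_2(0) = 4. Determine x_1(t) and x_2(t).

x_1(t) = 6e^(6t) - 5e^(2t), x_2(t) = 9e^(6t) - 5e^(2t)

Coefficient matrix A = [[-6, 8], [-12, 14]].
Characteristic polynomial det(A - λI) = λ^2 - 8λ + 12 = 0.
Eigenvalues λ = 2, 6.
For λ=2: (A-λI) row 1 is [-8, 8], so an eigenvector is (-1, -1).
For λ=6: (A-λI) row 1 is [-12, 8], so an eigenvector is (-2, -3).
General solution: C_1e^(2t)(-1,-1) + C_2e^(6t)(-2,-3).
Applying x_1(0)=1, x_2(0)=4 gives C_1=5, C_2=-3.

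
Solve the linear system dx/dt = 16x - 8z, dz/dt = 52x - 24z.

Coefficient matrix A = [[16, -8], [52, -24]].
Characteristic polynomial det(A - λI) = λ^2 + 8λ + 32 = 0.
Eigenvalues λ = -4 ± 4i (complex conjugate pair).
For λ=-4+4i: an eigenvector is (-1,-3) - i(1,2) = (-1 - i, -3 - 2i).
A real fundamental pair from Re and Im of e^((-4+4i)t)v: X_1 = e^(-4t)(cos(4t)·(-1,-3) + sin(4t)·(1,2)), X_2 = e^(-4t)(sin(4t)·(-1,-3) - cos(4t)·(1,2)).
General solution: c_1X_1 + c_2X_2.

x(t) = c_1e^(-4t)sin(4t) - c_1e^(-4t)cos(4t) - c_2e^(-4t)sin(4t) - c_2e^(-4t)cos(4t), z(t) = 2c_1e^(-4t)sin(4t) - 3c_1e^(-4t)cos(4t) - 3c_2e^(-4t)sin(4t) - 2c_2e^(-4t)cos(4t)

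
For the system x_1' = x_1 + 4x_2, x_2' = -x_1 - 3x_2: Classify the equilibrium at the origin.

A = [[1,4],[-1,-3]]; det(A-λI) = λ^2 + 2λ + 1.
repeated λ = -1 with a single eigenvector.

stable improper node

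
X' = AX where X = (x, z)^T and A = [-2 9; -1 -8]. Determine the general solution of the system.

Coefficient matrix A = [[-2, 9], [-1, -8]].
Characteristic polynomial det(A - λI) = λ^2 + 10λ + 25 = 0.
Single eigenvalue λ = -5 with algebraic multiplicity 2.
Eigenvector v = (3,-1); generalized eigenvector w with (A-λI)w=v is (1,0).
General solution: e^(-5t)[c_1·v + c_2·(t·v + w)].

x(t) = 3c_1e^(-5t) + 3c_2te^(-5t) + c_2e^(-5t), z(t) = -c_1e^(-5t) - c_2te^(-5t)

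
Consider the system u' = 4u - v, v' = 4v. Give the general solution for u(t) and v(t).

u(t) = -K_1e^(4t) - K_2te^(4t) + 2K_2e^(4t), v(t) = K_2e^(4t)

Coefficient matrix A = [[4, -1], [0, 4]].
Characteristic polynomial det(A - λI) = λ^2 - 8λ + 16 = 0.
Single eigenvalue λ = 4 with algebraic multiplicity 2.
Eigenvector v = (-1,0); generalized eigenvector w with (A-λI)w=v is (2,1).
General solution: e^(4t)[K_1·v + K_2·(t·v + w)].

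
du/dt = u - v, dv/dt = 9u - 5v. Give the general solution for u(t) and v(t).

Coefficient matrix A = [[1, -1], [9, -5]].
Characteristic polynomial det(A - λI) = λ^2 + 4λ + 4 = 0.
Single eigenvalue λ = -2 with algebraic multiplicity 2.
Eigenvector v = (1,3); generalized eigenvector w with (A-λI)w=v is (1,2).
General solution: e^(-2t)[C_1·v + C_2·(t·v + w)].

u(t) = C_1e^(-2t) + C_2te^(-2t) + C_2e^(-2t), v(t) = 3C_1e^(-2t) + 3C_2te^(-2t) + 2C_2e^(-2t)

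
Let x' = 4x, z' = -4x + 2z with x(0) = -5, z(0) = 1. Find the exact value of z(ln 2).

124

A = [[4,0],[-4,2]]; eigenvalues λ = 4, 2.
Eigenvectors: (1,-2) for λ=4, (0,-1) for λ=2.
From the initial condition, c_1 = -5, c_2 = 9.
z(ln 2) = (-5)(2^4)(-2) + (9)(2^2)(-1) = 124.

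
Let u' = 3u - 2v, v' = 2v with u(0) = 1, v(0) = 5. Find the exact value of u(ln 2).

-32

A = [[3,-2],[0,2]]; eigenvalues λ = 3, 2.
Eigenvectors: (-1,0) for λ=3, (-2,-1) for λ=2.
From the initial condition, c_1 = 9, c_2 = -5.
u(ln 2) = (9)(2^3)(-1) + (-5)(2^2)(-2) = -32.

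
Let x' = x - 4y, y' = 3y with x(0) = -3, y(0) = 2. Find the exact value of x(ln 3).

-105

A = [[1,-4],[0,3]]; eigenvalues λ = 1, 3.
Eigenvectors: (1,0) for λ=1, (-2,1) for λ=3.
From the initial condition, c_1 = 1, c_2 = 2.
x(ln 3) = (1)(3^1)(1) + (2)(3^3)(-2) = -105.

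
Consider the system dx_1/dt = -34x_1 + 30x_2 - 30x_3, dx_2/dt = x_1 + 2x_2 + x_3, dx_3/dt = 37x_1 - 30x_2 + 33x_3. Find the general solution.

Coefficient matrix A = [[-34, 30, -30], [1, 2, 1], [37, -30, 33]].
det(A - λI) = 0 gives eigenvalues λ = -4, 2, 3.
For λ=-4: eigenvector (1,0,-1).
For λ=2: eigenvector (5,1,-5).
For λ=3: eigenvector (0,1,1).
General solution: K_1e^(-4t)(1,0,-1) + K_2e^(2t)(5,1,-5) + K_3e^(3t)(0,1,1).

x_1(t) = K_1e^(-4t) + 5K_2e^(2t), x_2(t) = K_2e^(2t) + K_3e^(3t), x_3(t) = -K_1e^(-4t) - 5K_2e^(2t) + K_3e^(3t)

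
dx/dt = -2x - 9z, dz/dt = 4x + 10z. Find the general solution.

Coefficient matrix A = [[-2, -9], [4, 10]].
Characteristic polynomial det(A - λI) = λ^2 - 8λ + 16 = 0.
Single eigenvalue λ = 4 with algebraic multiplicity 2.
Eigenvector v = (-3,2); generalized eigenvector w with (A-λI)w=v is (-1,1).
General solution: e^(4t)[K_1·v + K_2·(t·v + w)].

x(t) = -3K_1e^(4t) - 3K_2te^(4t) - K_2e^(4t), z(t) = 2K_1e^(4t) + 2K_2te^(4t) + K_2e^(4t)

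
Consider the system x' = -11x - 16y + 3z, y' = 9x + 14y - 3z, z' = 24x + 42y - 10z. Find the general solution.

Coefficient matrix A = [[-11, -16, 3], [9, 14, -3], [24, 42, -10]].
det(A - λI) = 0 gives eigenvalues λ = -4, -1, -2.
For λ=-4: eigenvector (-1,1,3).
For λ=-1: eigenvector (-1,1,2).
For λ=-2: eigenvector (1,0,3).
General solution: K_1e^(-4t)(-1,1,3) + K_2e^(-t)(-1,1,2) + K_3e^(-2t)(1,0,3).

x(t) = -K_1e^(-4t) - K_2e^(-t) + K_3e^(-2t), y(t) = K_1e^(-4t) + K_2e^(-t), z(t) = 3K_1e^(-4t) + 2K_2e^(-t) + 3K_3e^(-2t)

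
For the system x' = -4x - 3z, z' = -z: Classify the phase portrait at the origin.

A = [[-4,-3],[0,-1]]; det(A-λI) = λ^2 + 5λ + 4.
λ = -1, -4: both negative.

stable node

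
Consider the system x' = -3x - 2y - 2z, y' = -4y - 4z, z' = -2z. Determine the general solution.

Coefficient matrix A = [[-3, -2, -2], [0, -4, -4], [0, 0, -2]].
det(A - λI) = 0 gives eigenvalues λ = -3, -2, -4.
For λ=-3: eigenvector (1,0,0).
For λ=-2: eigenvector (2,-2,1).
For λ=-4: eigenvector (2,1,0).
General solution: C_1e^(-3t)(1,0,0) + C_2e^(-2t)(2,-2,1) + C_3e^(-4t)(2,1,0).

x(t) = C_1e^(-3t) + 2C_2e^(-2t) + 2C_3e^(-4t), y(t) = -2C_2e^(-2t) + C_3e^(-4t), z(t) = C_2e^(-2t)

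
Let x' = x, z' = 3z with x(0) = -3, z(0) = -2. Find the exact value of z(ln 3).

A = [[1,0],[0,3]]; eigenvalues λ = 3, 1.
Eigenvectors: (0,-1) for λ=3, (1,0) for λ=1.
From the initial condition, c_1 = 2, c_2 = -3.
z(ln 3) = (2)(3^3)(-1) + (-3)(3^1)(0) = -54.

-54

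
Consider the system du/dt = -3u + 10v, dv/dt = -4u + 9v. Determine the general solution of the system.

u(t) = 2c_1e^(3t)sin(2t) + c_1e^(3t)cos(2t) + c_2e^(3t)sin(2t) - 2c_2e^(3t)cos(2t), v(t) = c_1e^(3t)sin(2t) + c_1e^(3t)cos(2t) + c_2e^(3t)sin(2t) - c_2e^(3t)cos(2t)

Coefficient matrix A = [[-3, 10], [-4, 9]].
Characteristic polynomial det(A - λI) = λ^2 - 6λ + 13 = 0.
Eigenvalues λ = 3 ± 2i (complex conjugate pair).
For λ=3+2i: an eigenvector is (1,1) - i(2,1) = (1 - 2i, 1 - i).
A real fundamental pair from Re and Im of e^((3+2i)t)v: X_1 = e^(3t)(cos(2t)·(1,1) + sin(2t)·(2,1)), X_2 = e^(3t)(sin(2t)·(1,1) - cos(2t)·(2,1)).
General solution: c_1X_1 + c_2X_2.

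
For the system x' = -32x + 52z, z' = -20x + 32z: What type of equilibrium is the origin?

center

A = [[-32,52],[-20,32]]; det(A-λI) = λ^2 + 16.
λ = 0 ± 4i: zero real part.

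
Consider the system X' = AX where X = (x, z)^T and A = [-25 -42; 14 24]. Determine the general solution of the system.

x(t) = 2C_1e^(-4t) + 3C_2e^(3t), z(t) = -C_1e^(-4t) - 2C_2e^(3t)

Coefficient matrix A = [[-25, -42], [14, 24]].
Characteristic polynomial det(A - λI) = λ^2 + λ - 12 = 0.
Eigenvalues λ = -4, 3.
For λ=-4: (A-λI) row 1 is [-21, -42], so an eigenvector is (2, -1).
For λ=3: (A-λI) row 1 is [-28, -42], so an eigenvector is (3, -2).
General solution: C_1e^(-4t)(2,-1) + C_2e^(3t)(3,-2).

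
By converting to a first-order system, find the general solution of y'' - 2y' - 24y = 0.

Let x_1 = y, x_2 = y'. Then x_1' = x_2 and x_2' = 24x_1 + 2x_2.
A = [[0,1],[24,2]]; det(A-λI) = λ^2 - 2λ - 24.
Eigenvalues λ = -4, 6 with eigenvectors (1,-4), (1,6).

y(t) = C_1e^(-4t) + C_2e^(6t)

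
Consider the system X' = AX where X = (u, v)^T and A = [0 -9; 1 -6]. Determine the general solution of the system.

u(t) = 3K_1e^(-3t) + 3K_2te^(-3t) - 2K_2e^(-3t), v(t) = K_1e^(-3t) + K_2te^(-3t) - K_2e^(-3t)

Coefficient matrix A = [[0, -9], [1, -6]].
Characteristic polynomial det(A - λI) = λ^2 + 6λ + 9 = 0.
Single eigenvalue λ = -3 with algebraic multiplicity 2.
Eigenvector v = (3,1); generalized eigenvector w with (A-λI)w=v is (-2,-1).
General solution: e^(-3t)[K_1·v + K_2·(t·v + w)].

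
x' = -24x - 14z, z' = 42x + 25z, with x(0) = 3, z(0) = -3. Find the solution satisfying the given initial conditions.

Coefficient matrix A = [[-24, -14], [42, 25]].
Characteristic polynomial det(A - λI) = λ^2 - λ - 12 = 0.
Eigenvalues λ = 4, -3.
For λ=4: (A-λI) row 1 is [-28, -14], so an eigenvector is (-1, 2).
For λ=-3: (A-λI) row 1 is [-21, -14], so an eigenvector is (2, -3).
General solution: K_1e^(4t)(-1,2) + K_2e^(-3t)(2,-3).
Applying x(0)=3, z(0)=-3 gives K_1=3, K_2=3.

x(t) = -3e^(4t) + 6e^(-3t), z(t) = 6e^(4t) - 9e^(-3t)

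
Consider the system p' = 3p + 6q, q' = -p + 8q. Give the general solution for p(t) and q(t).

p(t) = 3K_1e^(5t) - 2K_2e^(6t), q(t) = K_1e^(5t) - K_2e^(6t)

Coefficient matrix A = [[3, 6], [-1, 8]].
Characteristic polynomial det(A - λI) = λ^2 - 11λ + 30 = 0.
Eigenvalues λ = 5, 6.
For λ=5: (A-λI) row 1 is [-2, 6], so an eigenvector is (3, 1).
For λ=6: (A-λI) row 1 is [-3, 6], so an eigenvector is (-2, -1).
General solution: K_1e^(5t)(3,1) + K_2e^(6t)(-2,-1).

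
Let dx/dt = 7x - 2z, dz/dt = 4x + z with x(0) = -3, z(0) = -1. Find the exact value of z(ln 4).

-4864

A = [[7,-2],[4,1]]; eigenvalues λ = 5, 3.
Eigenvectors: (1,1) for λ=5, (1,2) for λ=3.
From the initial condition, c_1 = -5, c_2 = 2.
z(ln 4) = (-5)(4^5)(1) + (2)(4^3)(2) = -4864.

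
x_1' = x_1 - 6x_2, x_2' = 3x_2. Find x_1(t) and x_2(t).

Coefficient matrix A = [[1, -6], [0, 3]].
Characteristic polynomial det(A - λI) = λ^2 - 4λ + 3 = 0.
Eigenvalues λ = 3, 1.
For λ=3: (A-λI) row 1 is [-2, -6], so an eigenvector is (-3, 1).
For λ=1: (A-λI) row 1 is [0, -6], so an eigenvector is (-1, 0).
General solution: C_1e^(3t)(-3,1) + C_2e^(t)(-1,0).

x_1(t) = -3C_1e^(3t) - C_2e^(t), x_2(t) = C_1e^(3t)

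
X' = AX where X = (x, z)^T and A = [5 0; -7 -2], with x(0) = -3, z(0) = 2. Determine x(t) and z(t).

Coefficient matrix A = [[5, 0], [-7, -2]].
Characteristic polynomial det(A - λI) = λ^2 - 3λ - 10 = 0.
Eigenvalues λ = -2, 5.
For λ=-2: (A-λI) row 1 is [7, 0], so an eigenvector is (0, -1).
For λ=5: (A-λI) row 2 is [-7, -7], so an eigenvector is (1, -1).
General solution: K_1e^(-2t)(0,-1) + K_2e^(5t)(1,-1).
Applying x(0)=-3, z(0)=2 gives K_1=1, K_2=-3.

x(t) = -3e^(5t), z(t) = 3e^(5t) - e^(-2t)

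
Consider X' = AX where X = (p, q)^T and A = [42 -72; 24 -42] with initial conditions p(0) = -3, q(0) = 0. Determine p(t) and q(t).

p(t) = -12e^(6t) + 9e^(-6t), q(t) = -6e^(6t) + 6e^(-6t)

Coefficient matrix A = [[42, -72], [24, -42]].
Characteristic polynomial det(A - λI) = λ^2 - 36 = 0.
Eigenvalues λ = 6, -6.
For λ=6: (A-λI) row 1 is [36, -72], so an eigenvector is (2, 1).
For λ=-6: (A-λI) row 1 is [48, -72], so an eigenvector is (3, 2).
General solution: c_1e^(6t)(2,1) + c_2e^(-6t)(3,2).
Applying p(0)=-3, q(0)=0 gives c_1=-6, c_2=3.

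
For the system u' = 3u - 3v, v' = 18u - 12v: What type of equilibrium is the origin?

A = [[3,-3],[18,-12]]; det(A-λI) = λ^2 + 9λ + 18.
λ = -3, -6: both negative.

stable node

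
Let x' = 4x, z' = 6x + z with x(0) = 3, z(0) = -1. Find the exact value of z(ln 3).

A = [[4,0],[6,1]]; eigenvalues λ = 1, 4.
Eigenvectors: (0,1) for λ=1, (1,2) for λ=4.
From the initial condition, c_1 = -7, c_2 = 3.
z(ln 3) = (-7)(3^1)(1) + (3)(3^4)(2) = 465.

465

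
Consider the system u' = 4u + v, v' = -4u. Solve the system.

u(t) = C_1e^(2t) + C_2te^(2t), v(t) = -2C_1e^(2t) - 2C_2te^(2t) + C_2e^(2t)

Coefficient matrix A = [[4, 1], [-4, 0]].
Characteristic polynomial det(A - λI) = λ^2 - 4λ + 4 = 0.
Single eigenvalue λ = 2 with algebraic multiplicity 2.
Eigenvector v = (1,-2); generalized eigenvector w with (A-λI)w=v is (0,1).
General solution: e^(2t)[C_1·v + C_2·(t·v + w)].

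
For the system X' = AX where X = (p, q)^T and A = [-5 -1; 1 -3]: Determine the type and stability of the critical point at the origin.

A = [[-5,-1],[1,-3]]; det(A-λI) = λ^2 + 8λ + 16.
repeated λ = -4 with a single eigenvector.

stable improper node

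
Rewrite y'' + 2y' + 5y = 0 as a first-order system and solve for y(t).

Let x_1 = y, x_2 = y'. Then x_1' = x_2 and x_2' = -5x_1 - 2x_2.
A = [[0,1],[-5,-2]]; det(A-λI) = λ^2 + 2λ + 5.
Eigenvalues λ = -1 ± 2i.

y(t) = C_1e^(-t)cos(2t) + C_2e^(-t)sin(2t)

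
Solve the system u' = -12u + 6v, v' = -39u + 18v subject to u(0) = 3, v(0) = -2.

Coefficient matrix A = [[-12, 6], [-39, 18]].
Characteristic polynomial det(A - λI) = λ^2 - 6λ + 18 = 0.
Eigenvalues λ = 3 ± 3i (complex conjugate pair).
For λ=3+3i: an eigenvector is (-1,-3) - i(-1,-2) = (-1 + i, -3 + 2i).
A real fundamental pair from Re and Im of e^((3+3i)t)v: X_1 = e^(3t)(cos(3t)·(-1,-3) + sin(3t)·(-1,-2)), X_2 = e^(3t)(sin(3t)·(-1,-3) - cos(3t)·(-1,-2)).
General solution: K_1X_1 + K_2X_2.
Applying u(0)=3, v(0)=-2 gives K_1=8, K_2=11.

u(t) = -19e^(3t)sin(3t) + 3e^(3t)cos(3t), v(t) = -49e^(3t)sin(3t) - 2e^(3t)cos(3t)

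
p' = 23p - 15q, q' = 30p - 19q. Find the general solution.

p(t) = C_1e^(2t)sin(3t) - 2C_1e^(2t)cos(3t) - 2C_2e^(2t)sin(3t) - C_2e^(2t)cos(3t), q(t) = C_1e^(2t)sin(3t) - 3C_1e^(2t)cos(3t) - 3C_2e^(2t)sin(3t) - C_2e^(2t)cos(3t)

Coefficient matrix A = [[23, -15], [30, -19]].
Characteristic polynomial det(A - λI) = λ^2 - 4λ + 13 = 0.
Eigenvalues λ = 2 ± 3i (complex conjugate pair).
For λ=2+3i: an eigenvector is (-2,-3) - i(1,1) = (-2 - i, -3 - i).
A real fundamental pair from Re and Im of e^((2+3i)t)v: X_1 = e^(2t)(cos(3t)·(-2,-3) + sin(3t)·(1,1)), X_2 = e^(2t)(sin(3t)·(-2,-3) - cos(3t)·(1,1)).
General solution: C_1X_1 + C_2X_2.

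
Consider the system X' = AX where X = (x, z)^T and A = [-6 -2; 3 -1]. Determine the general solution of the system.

x(t) = -2C_1e^(-3t) - C_2e^(-4t), z(t) = 3C_1e^(-3t) + C_2e^(-4t)

Coefficient matrix A = [[-6, -2], [3, -1]].
Characteristic polynomial det(A - λI) = λ^2 + 7λ + 12 = 0.
Eigenvalues λ = -3, -4.
For λ=-3: (A-λI) row 1 is [-3, -2], so an eigenvector is (-2, 3).
For λ=-4: (A-λI) row 1 is [-2, -2], so an eigenvector is (-1, 1).
General solution: C_1e^(-3t)(-2,3) + C_2e^(-4t)(-1,1).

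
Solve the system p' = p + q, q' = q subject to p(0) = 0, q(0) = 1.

p(t) = te^(t), q(t) = e^(t)

Coefficient matrix A = [[1, 1], [0, 1]].
Characteristic polynomial det(A - λI) = λ^2 - 2λ + 1 = 0.
Single eigenvalue λ = 1 with algebraic multiplicity 2.
Eigenvector v = (-1,0); generalized eigenvector w with (A-λI)w=v is (-2,-1).
General solution: e^(t)[c_1·v + c_2·(t·v + w)].
Applying p(0)=0, q(0)=1 gives c_1=2, c_2=-1.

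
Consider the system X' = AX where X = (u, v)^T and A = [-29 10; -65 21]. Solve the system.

Coefficient matrix A = [[-29, 10], [-65, 21]].
Characteristic polynomial det(A - λI) = λ^2 + 8λ + 41 = 0.
Eigenvalues λ = -4 ± 5i (complex conjugate pair).
For λ=-4+5i: an eigenvector is (1,3) - i(1,2) = (1 - i, 3 - 2i).
A real fundamental pair from Re and Im of e^((-4+5i)t)v: X_1 = e^(-4t)(cos(5t)·(1,3) + sin(5t)·(1,2)), X_2 = e^(-4t)(sin(5t)·(1,3) - cos(5t)·(1,2)).
General solution: K_1X_1 + K_2X_2.

u(t) = K_1e^(-4t)sin(5t) + K_1e^(-4t)cos(5t) + K_2e^(-4t)sin(5t) - K_2e^(-4t)cos(5t), v(t) = 2K_1e^(-4t)sin(5t) + 3K_1e^(-4t)cos(5t) + 3K_2e^(-4t)sin(5t) - 2K_2e^(-4t)cos(5t)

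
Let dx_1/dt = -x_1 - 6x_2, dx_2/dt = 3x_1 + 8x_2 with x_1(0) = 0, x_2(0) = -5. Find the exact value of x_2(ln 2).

A = [[-1,-6],[3,8]]; eigenvalues λ = 5, 2.
Eigenvectors: (-1,1) for λ=5, (2,-1) for λ=2.
From the initial condition, c_1 = -10, c_2 = -5.
x_2(ln 2) = (-10)(2^5)(1) + (-5)(2^2)(-1) = -300.

-300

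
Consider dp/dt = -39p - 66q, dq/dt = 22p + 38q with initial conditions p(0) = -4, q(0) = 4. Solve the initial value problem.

Coefficient matrix A = [[-39, -66], [22, 38]].
Characteristic polynomial det(A - λI) = λ^2 + λ - 30 = 0.
Eigenvalues λ = -6, 5.
For λ=-6: (A-λI) row 1 is [-33, -66], so an eigenvector is (-2, 1).
For λ=5: (A-λI) row 1 is [-44, -66], so an eigenvector is (3, -2).
General solution: c_1e^(-6t)(-2,1) + c_2e^(5t)(3,-2).
Applying p(0)=-4, q(0)=4 gives c_1=-4, c_2=-4.

p(t) = -12e^(5t) + 8e^(-6t), q(t) = 8e^(5t) - 4e^(-6t)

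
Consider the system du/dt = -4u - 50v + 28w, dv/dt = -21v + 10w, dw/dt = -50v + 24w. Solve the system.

u(t) = c_1e^(-4t) + 2c_2e^(-t) + 5c_3e^(4t), v(t) = c_2e^(-t) + 2c_3e^(4t), w(t) = 2c_2e^(-t) + 5c_3e^(4t)

Coefficient matrix A = [[-4, -50, 28], [0, -21, 10], [0, -50, 24]].
det(A - λI) = 0 gives eigenvalues λ = -4, -1, 4.
For λ=-4: eigenvector (1,0,0).
For λ=-1: eigenvector (2,1,2).
For λ=4: eigenvector (5,2,5).
General solution: c_1e^(-4t)(1,0,0) + c_2e^(-t)(2,1,2) + c_3e^(4t)(5,2,5).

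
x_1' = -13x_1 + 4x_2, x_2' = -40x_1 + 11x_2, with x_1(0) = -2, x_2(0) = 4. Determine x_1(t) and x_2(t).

Coefficient matrix A = [[-13, 4], [-40, 11]].
Characteristic polynomial det(A - λI) = λ^2 + 2λ + 17 = 0.
Eigenvalues λ = -1 ± 4i (complex conjugate pair).
For λ=-1+4i: an eigenvector is (1,3) - i(0,-1) = (1, 3 + i).
A real fundamental pair from Re and Im of e^((-1+4i)t)v: X_1 = e^(-t)(cos(4t)·(1,3) + sin(4t)·(0,-1)), X_2 = e^(-t)(sin(4t)·(1,3) - cos(4t)·(0,-1)).
General solution: C_1X_1 + C_2X_2.
Applying x_1(0)=-2, x_2(0)=4 gives C_1=-2, C_2=10.

x_1(t) = 10e^(-t)sin(4t) - 2e^(-t)cos(4t), x_2(t) = 32e^(-t)sin(4t) + 4e^(-t)cos(4t)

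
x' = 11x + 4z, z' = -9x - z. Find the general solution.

x(t) = -2C_1e^(5t) - 2C_2te^(5t) - C_2e^(5t), z(t) = 3C_1e^(5t) + 3C_2te^(5t) + C_2e^(5t)

Coefficient matrix A = [[11, 4], [-9, -1]].
Characteristic polynomial det(A - λI) = λ^2 - 10λ + 25 = 0.
Single eigenvalue λ = 5 with algebraic multiplicity 2.
Eigenvector v = (-2,3); generalized eigenvector w with (A-λI)w=v is (-1,1).
General solution: e^(5t)[C_1·v + C_2·(t·v + w)].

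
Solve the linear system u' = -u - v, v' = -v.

u(t) = -c_1e^(-t) - c_2te^(-t) + 2c_2e^(-t), v(t) = c_2e^(-t)

Coefficient matrix A = [[-1, -1], [0, -1]].
Characteristic polynomial det(A - λI) = λ^2 + 2λ + 1 = 0.
Single eigenvalue λ = -1 with algebraic multiplicity 2.
Eigenvector v = (-1,0); generalized eigenvector w with (A-λI)w=v is (2,1).
General solution: e^(-t)[c_1·v + c_2·(t·v + w)].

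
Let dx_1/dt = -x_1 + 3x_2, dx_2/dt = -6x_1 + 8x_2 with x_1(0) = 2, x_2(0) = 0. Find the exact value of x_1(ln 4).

A = [[-1,3],[-6,8]]; eigenvalues λ = 5, 2.
Eigenvectors: (1,2) for λ=5, (1,1) for λ=2.
From the initial condition, c_1 = -2, c_2 = 4.
x_1(ln 4) = (-2)(4^5)(1) + (4)(4^2)(1) = -1984.

-1984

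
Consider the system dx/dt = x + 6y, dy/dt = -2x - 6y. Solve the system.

Coefficient matrix A = [[1, 6], [-2, -6]].
Characteristic polynomial det(A - λI) = λ^2 + 5λ + 6 = 0.
Eigenvalues λ = -3, -2.
For λ=-3: (A-λI) row 1 is [4, 6], so an eigenvector is (3, -2).
For λ=-2: (A-λI) row 1 is [3, 6], so an eigenvector is (2, -1).
General solution: c_1e^(-3t)(3,-2) + c_2e^(-2t)(2,-1).

x(t) = 3c_1e^(-3t) + 2c_2e^(-2t), y(t) = -2c_1e^(-3t) - c_2e^(-2t)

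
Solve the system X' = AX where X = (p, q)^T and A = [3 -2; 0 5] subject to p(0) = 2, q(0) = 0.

Coefficient matrix A = [[3, -2], [0, 5]].
Characteristic polynomial det(A - λI) = λ^2 - 8λ + 15 = 0.
Eigenvalues λ = 5, 3.
For λ=5: (A-λI) row 1 is [-2, -2], so an eigenvector is (-1, 1).
For λ=3: (A-λI) row 1 is [0, -2], so an eigenvector is (-1, 0).
General solution: K_1e^(5t)(-1,1) + K_2e^(3t)(-1,0).
Applying p(0)=2, q(0)=0 gives K_1=0, K_2=-2.

p(t) = 2e^(3t), q(t) = 0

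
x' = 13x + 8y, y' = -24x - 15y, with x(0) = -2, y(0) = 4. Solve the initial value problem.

x(t) = -2e^(-3t), y(t) = 4e^(-3t)

Coefficient matrix A = [[13, 8], [-24, -15]].
Characteristic polynomial det(A - λI) = λ^2 + 2λ - 3 = 0.
Eigenvalues λ = -3, 1.
For λ=-3: (A-λI) row 1 is [16, 8], so an eigenvector is (1, -2).
For λ=1: (A-λI) row 1 is [12, 8], so an eigenvector is (2, -3).
General solution: K_1e^(-3t)(1,-2) + K_2e^(t)(2,-3).
Applying x(0)=-2, y(0)=4 gives K_1=-2, K_2=0.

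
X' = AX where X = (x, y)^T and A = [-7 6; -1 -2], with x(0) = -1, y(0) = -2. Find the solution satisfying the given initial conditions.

x(t) = -10e^(-4t) + 9e^(-5t), y(t) = -5e^(-4t) + 3e^(-5t)

Coefficient matrix A = [[-7, 6], [-1, -2]].
Characteristic polynomial det(A - λI) = λ^2 + 9λ + 20 = 0.
Eigenvalues λ = -5, -4.
For λ=-5: (A-λI) row 1 is [-2, 6], so an eigenvector is (3, 1).
For λ=-4: (A-λI) row 1 is [-3, 6], so an eigenvector is (2, 1).
General solution: C_1e^(-5t)(3,1) + C_2e^(-4t)(2,1).
Applying x(0)=-1, y(0)=-2 gives C_1=3, C_2=-5.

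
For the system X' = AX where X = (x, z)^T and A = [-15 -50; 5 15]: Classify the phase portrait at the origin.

A = [[-15,-50],[5,15]]; det(A-λI) = λ^2 + 25.
λ = 0 ± 5i: zero real part.

center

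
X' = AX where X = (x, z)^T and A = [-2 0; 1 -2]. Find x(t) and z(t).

Coefficient matrix A = [[-2, 0], [1, -2]].
Characteristic polynomial det(A - λI) = λ^2 + 4λ + 4 = 0.
Single eigenvalue λ = -2 with algebraic multiplicity 2.
Eigenvector v = (0,-1); generalized eigenvector w with (A-λI)w=v is (-1,1).
General solution: e^(-2t)[C_1·v + C_2·(t·v + w)].

x(t) = -C_2e^(-2t), z(t) = -C_1e^(-2t) - C_2te^(-2t) + C_2e^(-2t)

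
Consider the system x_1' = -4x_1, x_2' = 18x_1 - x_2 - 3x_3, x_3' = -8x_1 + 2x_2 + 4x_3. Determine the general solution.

Coefficient matrix A = [[-4, 0, 0], [18, -1, -3], [-8, 2, 4]].
det(A - λI) = 0 gives eigenvalues λ = 1, 2, -4.
For λ=1: eigenvector (0,3,-2).
For λ=2: eigenvector (0,1,-1).
For λ=-4: eigenvector (1,-4,2).
General solution: K_1e^(t)(0,3,-2) + K_2e^(2t)(0,1,-1) + K_3e^(-4t)(1,-4,2).

x_1(t) = K_3e^(-4t), x_2(t) = 3K_1e^(t) + K_2e^(2t) - 4K_3e^(-4t), x_3(t) = -2K_1e^(t) - K_2e^(2t) + 2K_3e^(-4t)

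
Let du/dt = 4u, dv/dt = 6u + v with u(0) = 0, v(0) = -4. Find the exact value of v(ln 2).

-8

A = [[4,0],[6,1]]; eigenvalues λ = 4, 1.
Eigenvectors: (-1,-2) for λ=4, (0,1) for λ=1.
From the initial condition, c_1 = 0, c_2 = -4.
v(ln 2) = (0)(2^4)(-2) + (-4)(2^1)(1) = -8.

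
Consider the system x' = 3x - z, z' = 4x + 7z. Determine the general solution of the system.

Coefficient matrix A = [[3, -1], [4, 7]].
Characteristic polynomial det(A - λI) = λ^2 - 10λ + 25 = 0.
Single eigenvalue λ = 5 with algebraic multiplicity 2.
Eigenvector v = (-1,2); generalized eigenvector w with (A-λI)w=v is (0,1).
General solution: e^(5t)[K_1·v + K_2·(t·v + w)].

x(t) = -K_1e^(5t) - K_2te^(5t), z(t) = 2K_1e^(5t) + 2K_2te^(5t) + K_2e^(5t)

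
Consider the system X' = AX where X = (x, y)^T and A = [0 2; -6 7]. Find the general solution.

x(t) = 2K_1e^(3t) + K_2e^(4t), y(t) = 3K_1e^(3t) + 2K_2e^(4t)

Coefficient matrix A = [[0, 2], [-6, 7]].
Characteristic polynomial det(A - λI) = λ^2 - 7λ + 12 = 0.
Eigenvalues λ = 3, 4.
For λ=3: (A-λI) row 1 is [-3, 2], so an eigenvector is (2, 3).
For λ=4: (A-λI) row 1 is [-4, 2], so an eigenvector is (1, 2).
General solution: K_1e^(3t)(2,3) + K_2e^(4t)(1,2).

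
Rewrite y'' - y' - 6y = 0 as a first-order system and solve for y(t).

Let x_1 = y, x_2 = y'. Then x_1' = x_2 and x_2' = 6x_1 + x_2.
A = [[0,1],[6,1]]; det(A-λI) = λ^2 - λ - 6.
Eigenvalues λ = 3, -2 with eigenvectors (1,3), (1,-2).

y(t) = c_1e^(3t) + c_2e^(-2t)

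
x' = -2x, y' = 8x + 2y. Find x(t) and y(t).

x(t) = C_1e^(-2t), y(t) = -2C_1e^(-2t) + C_2e^(2t)

Coefficient matrix A = [[-2, 0], [8, 2]].
Characteristic polynomial det(A - λI) = λ^2 - 4 = 0.
Eigenvalues λ = -2, 2.
For λ=-2: (A-λI) row 2 is [8, 4], so an eigenvector is (1, -2).
For λ=2: (A-λI) row 1 is [-4, 0], so an eigenvector is (0, 1).
General solution: C_1e^(-2t)(1,-2) + C_2e^(2t)(0,1).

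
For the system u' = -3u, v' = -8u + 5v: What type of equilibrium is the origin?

saddle

A = [[-3,0],[-8,5]]; det(A-λI) = λ^2 - 2λ - 15.
λ = -3, 5: opposite signs.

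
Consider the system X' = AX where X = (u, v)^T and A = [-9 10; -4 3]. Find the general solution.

u(t) = c_1e^(-3t)sin(2t) - 2c_1e^(-3t)cos(2t) - 2c_2e^(-3t)sin(2t) - c_2e^(-3t)cos(2t), v(t) = c_1e^(-3t)sin(2t) - c_1e^(-3t)cos(2t) - c_2e^(-3t)sin(2t) - c_2e^(-3t)cos(2t)

Coefficient matrix A = [[-9, 10], [-4, 3]].
Characteristic polynomial det(A - λI) = λ^2 + 6λ + 13 = 0.
Eigenvalues λ = -3 ± 2i (complex conjugate pair).
For λ=-3+2i: an eigenvector is (-2,-1) - i(1,1) = (-2 - i, -1 - i).
A real fundamental pair from Re and Im of e^((-3+2i)t)v: X_1 = e^(-3t)(cos(2t)·(-2,-1) + sin(2t)·(1,1)), X_2 = e^(-3t)(sin(2t)·(-2,-1) - cos(2t)·(1,1)).
General solution: c_1X_1 + c_2X_2.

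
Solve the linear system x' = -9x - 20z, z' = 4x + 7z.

Coefficient matrix A = [[-9, -20], [4, 7]].
Characteristic polynomial det(A - λI) = λ^2 + 2λ + 17 = 0.
Eigenvalues λ = -1 ± 4i (complex conjugate pair).
For λ=-1+4i: an eigenvector is (1,0) - i(-2,1) = (1 + 2i, 0 - i).
A real fundamental pair from Re and Im of e^((-1+4i)t)v: X_1 = e^(-t)(cos(4t)·(1,0) + sin(4t)·(-2,1)), X_2 = e^(-t)(sin(4t)·(1,0) - cos(4t)·(-2,1)).
General solution: C_1X_1 + C_2X_2.

x(t) = -2C_1e^(-t)sin(4t) + C_1e^(-t)cos(4t) + C_2e^(-t)sin(4t) + 2C_2e^(-t)cos(4t), z(t) = C_1e^(-t)sin(4t) - C_2e^(-t)cos(4t)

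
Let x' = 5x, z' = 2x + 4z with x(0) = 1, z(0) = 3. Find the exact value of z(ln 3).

A = [[5,0],[2,4]]; eigenvalues λ = 5, 4.
Eigenvectors: (-1,-2) for λ=5, (0,-1) for λ=4.
From the initial condition, c_1 = -1, c_2 = -1.
z(ln 3) = (-1)(3^5)(-2) + (-1)(3^4)(-1) = 567.

567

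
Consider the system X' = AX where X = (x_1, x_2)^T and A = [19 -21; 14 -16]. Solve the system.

x_1(t) = c_1e^(-2t) - 3c_2e^(5t), x_2(t) = c_1e^(-2t) - 2c_2e^(5t)

Coefficient matrix A = [[19, -21], [14, -16]].
Characteristic polynomial det(A - λI) = λ^2 - 3λ - 10 = 0.
Eigenvalues λ = -2, 5.
For λ=-2: (A-λI) row 1 is [21, -21], so an eigenvector is (1, 1).
For λ=5: (A-λI) row 1 is [14, -21], so an eigenvector is (-3, -2).
General solution: c_1e^(-2t)(1,1) + c_2e^(5t)(-3,-2).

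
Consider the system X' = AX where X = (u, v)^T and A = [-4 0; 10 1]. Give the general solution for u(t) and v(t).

Coefficient matrix A = [[-4, 0], [10, 1]].
Characteristic polynomial det(A - λI) = λ^2 + 3λ - 4 = 0.
Eigenvalues λ = -4, 1.
For λ=-4: (A-λI) row 2 is [10, 5], so an eigenvector is (-1, 2).
For λ=1: (A-λI) row 1 is [-5, 0], so an eigenvector is (0, -1).
General solution: c_1e^(-4t)(-1,2) + c_2e^(t)(0,-1).

u(t) = -c_1e^(-4t), v(t) = 2c_1e^(-4t) - c_2e^(t)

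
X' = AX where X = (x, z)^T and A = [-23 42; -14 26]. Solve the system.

Coefficient matrix A = [[-23, 42], [-14, 26]].
Characteristic polynomial det(A - λI) = λ^2 - 3λ - 10 = 0.
Eigenvalues λ = 5, -2.
For λ=5: (A-λI) row 1 is [-28, 42], so an eigenvector is (-3, -2).
For λ=-2: (A-λI) row 1 is [-21, 42], so an eigenvector is (2, 1).
General solution: c_1e^(5t)(-3,-2) + c_2e^(-2t)(2,1).

x(t) = -3c_1e^(5t) + 2c_2e^(-2t), z(t) = -2c_1e^(5t) + c_2e^(-2t)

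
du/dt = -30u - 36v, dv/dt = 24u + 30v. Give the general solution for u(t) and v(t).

Coefficient matrix A = [[-30, -36], [24, 30]].
Characteristic polynomial det(A - λI) = λ^2 - 36 = 0.
Eigenvalues λ = -6, 6.
For λ=-6: (A-λI) row 1 is [-24, -36], so an eigenvector is (-3, 2).
For λ=6: (A-λI) row 1 is [-36, -36], so an eigenvector is (-1, 1).
General solution: K_1e^(-6t)(-3,2) + K_2e^(6t)(-1,1).

u(t) = -3K_1e^(-6t) - K_2e^(6t), v(t) = 2K_1e^(-6t) + K_2e^(6t)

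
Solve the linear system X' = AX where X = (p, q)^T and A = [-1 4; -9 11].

Coefficient matrix A = [[-1, 4], [-9, 11]].
Characteristic polynomial det(A - λI) = λ^2 - 10λ + 25 = 0.
Single eigenvalue λ = 5 with algebraic multiplicity 2.
Eigenvector v = (2,3); generalized eigenvector w with (A-λI)w=v is (-1,-1).
General solution: e^(5t)[C_1·v + C_2·(t·v + w)].

p(t) = 2C_1e^(5t) + 2C_2te^(5t) - C_2e^(5t), q(t) = 3C_1e^(5t) + 3C_2te^(5t) - C_2e^(5t)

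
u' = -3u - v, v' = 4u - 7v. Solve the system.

Coefficient matrix A = [[-3, -1], [4, -7]].
Characteristic polynomial det(A - λI) = λ^2 + 10λ + 25 = 0.
Single eigenvalue λ = -5 with algebraic multiplicity 2.
Eigenvector v = (1,2); generalized eigenvector w with (A-λI)w=v is (2,3).
General solution: e^(-5t)[C_1·v + C_2·(t·v + w)].

u(t) = C_1e^(-5t) + C_2te^(-5t) + 2C_2e^(-5t), v(t) = 2C_1e^(-5t) + 2C_2te^(-5t) + 3C_2e^(-5t)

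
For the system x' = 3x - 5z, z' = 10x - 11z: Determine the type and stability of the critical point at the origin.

A = [[3,-5],[10,-11]]; det(A-λI) = λ^2 + 8λ + 17.
λ = -4 ± i: negative real part.

stable spiral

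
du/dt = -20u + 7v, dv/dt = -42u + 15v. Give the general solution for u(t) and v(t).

u(t) = K_1e^(-6t) - K_2e^(t), v(t) = 2K_1e^(-6t) - 3K_2e^(t)

Coefficient matrix A = [[-20, 7], [-42, 15]].
Characteristic polynomial det(A - λI) = λ^2 + 5λ - 6 = 0.
Eigenvalues λ = -6, 1.
For λ=-6: (A-λI) row 1 is [-14, 7], so an eigenvector is (1, 2).
For λ=1: (A-λI) row 1 is [-21, 7], so an eigenvector is (-1, -3).
General solution: K_1e^(-6t)(1,2) + K_2e^(t)(-1,-3).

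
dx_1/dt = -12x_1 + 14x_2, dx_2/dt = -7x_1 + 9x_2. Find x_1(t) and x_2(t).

x_1(t) = -K_1e^(2t) + 2K_2e^(-5t), x_2(t) = -K_1e^(2t) + K_2e^(-5t)

Coefficient matrix A = [[-12, 14], [-7, 9]].
Characteristic polynomial det(A - λI) = λ^2 + 3λ - 10 = 0.
Eigenvalues λ = 2, -5.
For λ=2: (A-λI) row 1 is [-14, 14], so an eigenvector is (-1, -1).
For λ=-5: (A-λI) row 1 is [-7, 14], so an eigenvector is (2, 1).
General solution: K_1e^(2t)(-1,-1) + K_2e^(-5t)(2,1).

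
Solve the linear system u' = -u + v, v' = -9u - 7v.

Coefficient matrix A = [[-1, 1], [-9, -7]].
Characteristic polynomial det(A - λI) = λ^2 + 8λ + 16 = 0.
Single eigenvalue λ = -4 with algebraic multiplicity 2.
Eigenvector v = (1,-3); generalized eigenvector w with (A-λI)w=v is (0,1).
General solution: e^(-4t)[K_1·v + K_2·(t·v + w)].

u(t) = K_1e^(-4t) + K_2te^(-4t), v(t) = -3K_1e^(-4t) - 3K_2te^(-4t) + K_2e^(-4t)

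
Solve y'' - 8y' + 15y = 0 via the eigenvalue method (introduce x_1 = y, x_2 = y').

Let x_1 = y, x_2 = y'. Then x_1' = x_2 and x_2' = -15x_1 + 8x_2.
A = [[0,1],[-15,8]]; det(A-λI) = λ^2 - 8λ + 15.
Eigenvalues λ = 5, 3 with eigenvectors (1,5), (1,3).

y(t) = c_1e^(5t) + c_2e^(3t)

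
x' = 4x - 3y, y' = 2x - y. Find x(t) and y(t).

Coefficient matrix A = [[4, -3], [2, -1]].
Characteristic polynomial det(A - λI) = λ^2 - 3λ + 2 = 0.
Eigenvalues λ = 1, 2.
For λ=1: (A-λI) row 1 is [3, -3], so an eigenvector is (1, 1).
For λ=2: (A-λI) row 1 is [2, -3], so an eigenvector is (3, 2).
General solution: c_1e^(t)(1,1) + c_2e^(2t)(3,2).

x(t) = c_1e^(t) + 3c_2e^(2t), y(t) = c_1e^(t) + 2c_2e^(2t)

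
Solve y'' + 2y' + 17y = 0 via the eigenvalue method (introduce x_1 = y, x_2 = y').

y(t) = K_1e^(-t)cos(4t) + K_2e^(-t)sin(4t)

Let x_1 = y, x_2 = y'. Then x_1' = x_2 and x_2' = -17x_1 - 2x_2.
A = [[0,1],[-17,-2]]; det(A-λI) = λ^2 + 2λ + 17.
Eigenvalues λ = -1 ± 4i.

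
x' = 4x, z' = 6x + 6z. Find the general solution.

Coefficient matrix A = [[4, 0], [6, 6]].
Characteristic polynomial det(A - λI) = λ^2 - 10λ + 24 = 0.
Eigenvalues λ = 4, 6.
For λ=4: (A-λI) row 2 is [6, 2], so an eigenvector is (1, -3).
For λ=6: (A-λI) row 1 is [-2, 0], so an eigenvector is (0, 1).
General solution: K_1e^(4t)(1,-3) + K_2e^(6t)(0,1).

x(t) = K_1e^(4t), z(t) = -3K_1e^(4t) + K_2e^(6t)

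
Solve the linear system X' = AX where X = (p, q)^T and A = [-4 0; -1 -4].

Coefficient matrix A = [[-4, 0], [-1, -4]].
Characteristic polynomial det(A - λI) = λ^2 + 8λ + 16 = 0.
Single eigenvalue λ = -4 with algebraic multiplicity 2.
Eigenvector v = (0,1); generalized eigenvector w with (A-λI)w=v is (-1,3).
General solution: e^(-4t)[C_1·v + C_2·(t·v + w)].

p(t) = -C_2e^(-4t), q(t) = C_1e^(-4t) + C_2te^(-4t) + 3C_2e^(-4t)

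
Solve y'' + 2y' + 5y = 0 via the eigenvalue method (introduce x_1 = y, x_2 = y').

y(t) = K_1e^(-t)cos(2t) + K_2e^(-t)sin(2t)

Let x_1 = y, x_2 = y'. Then x_1' = x_2 and x_2' = -5x_1 - 2x_2.
A = [[0,1],[-5,-2]]; det(A-λI) = λ^2 + 2λ + 5.
Eigenvalues λ = -1 ± 2i.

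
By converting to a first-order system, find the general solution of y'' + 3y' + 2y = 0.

y(t) = c_1e^(-t) + c_2e^(-2t)

Let x_1 = y, x_2 = y'. Then x_1' = x_2 and x_2' = -2x_1 - 3x_2.
A = [[0,1],[-2,-3]]; det(A-λI) = λ^2 + 3λ + 2.
Eigenvalues λ = -1, -2 with eigenvectors (1,-1), (1,-2).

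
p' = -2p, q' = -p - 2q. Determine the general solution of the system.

Coefficient matrix A = [[-2, 0], [-1, -2]].
Characteristic polynomial det(A - λI) = λ^2 + 4λ + 4 = 0.
Single eigenvalue λ = -2 with algebraic multiplicity 2.
Eigenvector v = (0,1); generalized eigenvector w with (A-λI)w=v is (-1,-2).
General solution: e^(-2t)[C_1·v + C_2·(t·v + w)].

p(t) = -C_2e^(-2t), q(t) = C_1e^(-2t) + C_2te^(-2t) - 2C_2e^(-2t)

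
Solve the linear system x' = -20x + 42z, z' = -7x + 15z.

x(t) = 2c_1e^(t) - 3c_2e^(-6t), z(t) = c_1e^(t) - c_2e^(-6t)

Coefficient matrix A = [[-20, 42], [-7, 15]].
Characteristic polynomial det(A - λI) = λ^2 + 5λ - 6 = 0.
Eigenvalues λ = 1, -6.
For λ=1: (A-λI) row 1 is [-21, 42], so an eigenvector is (2, 1).
For λ=-6: (A-λI) row 1 is [-14, 42], so an eigenvector is (-3, -1).
General solution: c_1e^(t)(2,1) + c_2e^(-6t)(-3,-1).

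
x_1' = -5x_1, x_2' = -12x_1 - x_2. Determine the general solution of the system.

Coefficient matrix A = [[-5, 0], [-12, -1]].
Characteristic polynomial det(A - λI) = λ^2 + 6λ + 5 = 0.
Eigenvalues λ = -1, -5.
For λ=-1: (A-λI) row 1 is [-4, 0], so an eigenvector is (0, -1).
For λ=-5: (A-λI) row 2 is [-12, 4], so an eigenvector is (1, 3).
General solution: c_1e^(-t)(0,-1) + c_2e^(-5t)(1,3).

x_1(t) = c_2e^(-5t), x_2(t) = -c_1e^(-t) + 3c_2e^(-5t)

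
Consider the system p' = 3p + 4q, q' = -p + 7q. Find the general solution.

Coefficient matrix A = [[3, 4], [-1, 7]].
Characteristic polynomial det(A - λI) = λ^2 - 10λ + 25 = 0.
Single eigenvalue λ = 5 with algebraic multiplicity 2.
Eigenvector v = (2,1); generalized eigenvector w with (A-λI)w=v is (1,1).
General solution: e^(5t)[C_1·v + C_2·(t·v + w)].

p(t) = 2C_1e^(5t) + 2C_2te^(5t) + C_2e^(5t), q(t) = C_1e^(5t) + C_2te^(5t) + C_2e^(5t)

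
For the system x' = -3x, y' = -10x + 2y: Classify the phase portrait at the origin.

saddle

A = [[-3,0],[-10,2]]; det(A-λI) = λ^2 + λ - 6.
λ = -3, 2: opposite signs.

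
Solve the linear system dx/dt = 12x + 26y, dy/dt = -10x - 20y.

Coefficient matrix A = [[12, 26], [-10, -20]].
Characteristic polynomial det(A - λI) = λ^2 + 8λ + 20 = 0.
Eigenvalues λ = -4 ± 2i (complex conjugate pair).
For λ=-4+2i: an eigenvector is (3,-2) - i(-2,1) = (3 + 2i, -2 - i).
A real fundamental pair from Re and Im of e^((-4+2i)t)v: X_1 = e^(-4t)(cos(2t)·(3,-2) + sin(2t)·(-2,1)), X_2 = e^(-4t)(sin(2t)·(3,-2) - cos(2t)·(-2,1)).
General solution: c_1X_1 + c_2X_2.

x(t) = -2c_1e^(-4t)sin(2t) + 3c_1e^(-4t)cos(2t) + 3c_2e^(-4t)sin(2t) + 2c_2e^(-4t)cos(2t), y(t) = c_1e^(-4t)sin(2t) - 2c_1e^(-4t)cos(2t) - 2c_2e^(-4t)sin(2t) - c_2e^(-4t)cos(2t)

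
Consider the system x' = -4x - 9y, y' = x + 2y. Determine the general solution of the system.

Coefficient matrix A = [[-4, -9], [1, 2]].
Characteristic polynomial det(A - λI) = λ^2 + 2λ + 1 = 0.
Single eigenvalue λ = -1 with algebraic multiplicity 2.
Eigenvector v = (-3,1); generalized eigenvector w with (A-λI)w=v is (-2,1).
General solution: e^(-t)[K_1·v + K_2·(t·v + w)].

x(t) = -3K_1e^(-t) - 3K_2te^(-t) - 2K_2e^(-t), y(t) = K_1e^(-t) + K_2te^(-t) + K_2e^(-t)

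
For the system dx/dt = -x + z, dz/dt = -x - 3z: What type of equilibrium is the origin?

A = [[-1,1],[-1,-3]]; det(A-λI) = λ^2 + 4λ + 4.
repeated λ = -2 with a single eigenvector.

stable improper node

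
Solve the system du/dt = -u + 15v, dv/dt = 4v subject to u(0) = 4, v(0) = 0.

Coefficient matrix A = [[-1, 15], [0, 4]].
Characteristic polynomial det(A - λI) = λ^2 - 3λ - 4 = 0.
Eigenvalues λ = 4, -1.
For λ=4: (A-λI) row 1 is [-5, 15], so an eigenvector is (3, 1).
For λ=-1: (A-λI) row 1 is [0, 15], so an eigenvector is (1, 0).
General solution: C_1e^(4t)(3,1) + C_2e^(-t)(1,0).
Applying u(0)=4, v(0)=0 gives C_1=0, C_2=4.

u(t) = 4e^(-t), v(t) = 0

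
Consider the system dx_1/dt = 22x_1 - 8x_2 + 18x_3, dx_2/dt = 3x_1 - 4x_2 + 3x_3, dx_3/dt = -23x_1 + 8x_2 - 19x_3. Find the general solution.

Coefficient matrix A = [[22, -8, 18], [3, -4, 3], [-23, 8, -19]].
det(A - λI) = 0 gives eigenvalues λ = 4, -4, -1.
For λ=4: eigenvector (1,0,-1).
For λ=-4: eigenvector (1,1,-1).
For λ=-1: eigenvector (-2,1,3).
General solution: c_1e^(4t)(1,0,-1) + c_2e^(-4t)(1,1,-1) + c_3e^(-t)(-2,1,3).

x_1(t) = c_1e^(4t) + c_2e^(-4t) - 2c_3e^(-t), x_2(t) = c_2e^(-4t) + c_3e^(-t), x_3(t) = -c_1e^(4t) - c_2e^(-4t) + 3c_3e^(-t)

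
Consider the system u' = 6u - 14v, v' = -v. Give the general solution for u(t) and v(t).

u(t) = C_1e^(6t) + 2C_2e^(-t), v(t) = C_2e^(-t)

Coefficient matrix A = [[6, -14], [0, -1]].
Characteristic polynomial det(A - λI) = λ^2 - 5λ - 6 = 0.
Eigenvalues λ = 6, -1.
For λ=6: (A-λI) row 1 is [0, -14], so an eigenvector is (1, 0).
For λ=-1: (A-λI) row 1 is [7, -14], so an eigenvector is (2, 1).
General solution: C_1e^(6t)(1,0) + C_2e^(-t)(2,1).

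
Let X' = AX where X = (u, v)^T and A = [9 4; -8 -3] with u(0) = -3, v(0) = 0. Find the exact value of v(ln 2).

180

A = [[9,4],[-8,-3]]; eigenvalues λ = 1, 5.
Eigenvectors: (1,-2) for λ=1, (-1,1) for λ=5.
From the initial condition, c_1 = 3, c_2 = 6.
v(ln 2) = (3)(2^1)(-2) + (6)(2^5)(1) = 180.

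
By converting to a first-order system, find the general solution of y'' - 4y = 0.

y(t) = c_1e^(2t) + c_2e^(-2t)

Let x_1 = y, x_2 = y'. Then x_1' = x_2 and x_2' = 4x_1.
A = [[0,1],[4,0]]; det(A-λI) = λ^2 - 4.
Eigenvalues λ = 2, -2 with eigenvectors (1,2), (1,-2).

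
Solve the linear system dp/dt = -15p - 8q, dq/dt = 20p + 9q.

p(t) = c_1e^(-3t)sin(4t) - c_1e^(-3t)cos(4t) - c_2e^(-3t)sin(4t) - c_2e^(-3t)cos(4t), q(t) = -2c_1e^(-3t)sin(4t) + c_1e^(-3t)cos(4t) + c_2e^(-3t)sin(4t) + 2c_2e^(-3t)cos(4t)

Coefficient matrix A = [[-15, -8], [20, 9]].
Characteristic polynomial det(A - λI) = λ^2 + 6λ + 25 = 0.
Eigenvalues λ = -3 ± 4i (complex conjugate pair).
For λ=-3+4i: an eigenvector is (-1,1) - i(1,-2) = (-1 - i, 1 + 2i).
A real fundamental pair from Re and Im of e^((-3+4i)t)v: X_1 = e^(-3t)(cos(4t)·(-1,1) + sin(4t)·(1,-2)), X_2 = e^(-3t)(sin(4t)·(-1,1) - cos(4t)·(1,-2)).
General solution: c_1X_1 + c_2X_2.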